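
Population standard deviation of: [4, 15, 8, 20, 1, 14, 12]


Mean = 74/7
  (4-74/7)²=2116/49
  (15-74/7)²=961/49
  (8-74/7)²=324/49
  (20-74/7)²=4356/49
  (1-74/7)²=4489/49
  (14-74/7)²=576/49
  (12-74/7)²=100/49
Σ(x-μ)² = 1846/7
σ² = (1846/7)/7 = 1846/49

σ = √(1846/49) ≈ 6.1379


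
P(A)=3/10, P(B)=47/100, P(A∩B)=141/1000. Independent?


P(A)×P(B) = 141/1000
P(A∩B) = 141/1000
Equal ✓ → Independent

Yes, independent


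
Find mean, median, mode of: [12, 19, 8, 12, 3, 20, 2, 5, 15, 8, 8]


Sorted: [2, 3, 5, 8, 8, 8, 12, 12, 15, 19, 20]
Mean = 112/11
Median = 8
Freq: {12: 2, 19: 1, 8: 3, 3: 1, 20: 1, 2: 1, 5: 1, 15: 1}
Mode: [8]

Mean=112/11, Median=8, Mode=8


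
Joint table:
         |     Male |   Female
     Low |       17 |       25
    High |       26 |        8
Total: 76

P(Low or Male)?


P(Low∨Male) = P(Low) + P(Male) - P(Low∧Male)
= (42 + 43 - 17)/76 = 68/76 = 17/19

P = 17/19 ≈ 89.47%


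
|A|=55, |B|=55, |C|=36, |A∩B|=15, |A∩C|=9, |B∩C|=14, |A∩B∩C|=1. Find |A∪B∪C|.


|A∪B∪C| = 55+55+36-15-9-14+1 = 109

|A∪B∪C| = 109


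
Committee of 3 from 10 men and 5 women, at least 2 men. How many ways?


Count by #men:
  2M,1W: C(10,2)×C(5,1)=225
  3M,0W: C(10,3)×C(5,0)=120
Total = 345

345


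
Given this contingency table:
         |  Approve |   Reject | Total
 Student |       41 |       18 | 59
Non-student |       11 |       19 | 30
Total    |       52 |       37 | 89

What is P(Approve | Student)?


P(Approve | Student) = 41/(41+18) = 41/59

P(Approve|Student) = 41/59 ≈ 69.49%


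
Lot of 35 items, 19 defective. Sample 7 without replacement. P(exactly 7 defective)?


Hypergeometric: C(19,7)×C(16,0)/C(35,7)
= 50388×1/6724520 = 741/98890

P(X=7) = 741/98890 ≈ 0.75%


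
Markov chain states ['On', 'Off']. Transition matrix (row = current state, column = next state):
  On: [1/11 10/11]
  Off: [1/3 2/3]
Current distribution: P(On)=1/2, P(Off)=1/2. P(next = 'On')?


P(next=On) = Σᵢ P(now=i)×P(i→On)
= 1/2×1/11 + 1/2×1/3
= 1/22 + 1/6 = 7/33

P = 7/33 ≈ 0.2121


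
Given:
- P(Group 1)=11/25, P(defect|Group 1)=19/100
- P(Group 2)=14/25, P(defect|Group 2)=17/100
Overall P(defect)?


P(B) = Σ P(B|Aᵢ)×P(Aᵢ)
  19/100×11/25 = 209/2500
  17/100×14/25 = 119/1250
Sum = 447/2500

P(defect) = 447/2500 ≈ 17.88%


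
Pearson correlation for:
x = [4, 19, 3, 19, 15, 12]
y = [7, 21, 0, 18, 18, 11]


n=6, Σx=72, Σy=75, Σxy=1171, Σx²=1116, Σy²=1259
r = (6×1171 - 72×75)/√((6×1116 - 72²)(6×1259 - 75²))
= 1626/√(1512×1929) = 1626/√2916648 ≈ 1626/1707.8197 ≈ 0.9521

r ≈ 0.9521


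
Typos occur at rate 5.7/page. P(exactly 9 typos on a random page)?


Poisson(λ=5.7): P(X=9) = e^(-λ)×λ^k/k!
= e^(-5.7) × 5.7^9 / 9!
≈ 0.003345965457 × 6351461.95538 / 362880 ≈ 0.058564

P(X=9) ≈ 0.058564 ≈ 5.86%


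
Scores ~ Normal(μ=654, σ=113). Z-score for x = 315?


z = (x - μ)/σ = (315 - 654)/113 = -3.0

z = -3.0


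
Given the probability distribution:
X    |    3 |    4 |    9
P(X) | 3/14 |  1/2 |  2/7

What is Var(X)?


E[X] = 73/14
E[X²] = 463/14
Var(X) = E[X²] - (E[X])² = 463/14 - 5329/196 = 1153/196

Var(X) = 1153/196 ≈ 5.8827


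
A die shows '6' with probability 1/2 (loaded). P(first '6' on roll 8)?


Geometric: P(X=8) = (1-p)^(k-1)×p = (1/2)^7×1/2 = 1/256

P(X=8) = 1/256 ≈ 0.39%


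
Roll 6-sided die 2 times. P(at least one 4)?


P(no 4)^2 = (5/6)^2 = 25/36
P(≥1) = 1 - 25/36 = 11/36

P = 11/36 ≈ 30.56%


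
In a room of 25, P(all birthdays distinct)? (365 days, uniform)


P(all different) = Π(365-i)/365 for i=0..24
= (365/365)×(364/365)×...×(341/365)
= 0.431300

P ≈ 0.4313 ≈ 43.13%


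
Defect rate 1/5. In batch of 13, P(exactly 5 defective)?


Binomial: P(X=5) = C(13,5)×p^5×(1-p)^8
= 1287 × 1/3125 × 65536/390625 = 84344832/1220703125

P(X=5) = 84344832/1220703125 ≈ 6.91%


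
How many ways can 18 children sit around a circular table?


Circular arrangements of 18 distinct objects: fix one position to break rotational symmetry.
(n-1)! = 17! = 355687428096000

355687428096000


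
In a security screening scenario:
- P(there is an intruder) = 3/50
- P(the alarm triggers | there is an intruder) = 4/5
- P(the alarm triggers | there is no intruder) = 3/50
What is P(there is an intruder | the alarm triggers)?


Using Bayes' theorem:
P(A|B) = P(B|A)·P(A) / P(B)

P(the alarm triggers) = 4/5 × 3/50 + 3/50 × 47/50
= 6/125 + 141/2500 = 261/2500

P(there is an intruder|the alarm triggers) = (6/125) / (261/2500) = 40/87

P(there is an intruder|the alarm triggers) = 40/87 ≈ 45.98%


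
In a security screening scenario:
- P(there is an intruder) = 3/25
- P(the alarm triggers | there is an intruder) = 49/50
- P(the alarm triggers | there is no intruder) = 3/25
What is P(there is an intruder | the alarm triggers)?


Using Bayes' theorem:
P(A|B) = P(B|A)·P(A) / P(B)

P(the alarm triggers) = 49/50 × 3/25 + 3/25 × 22/25
= 147/1250 + 66/625 = 279/1250

P(there is an intruder|the alarm triggers) = (147/1250) / (279/1250) = 49/93

P(there is an intruder|the alarm triggers) = 49/93 ≈ 52.69%


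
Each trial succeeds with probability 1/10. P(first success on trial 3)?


Geometric: P(X=3) = (1-p)^(k-1)×p = (9/10)^2×1/10 = 81/1000

P(X=3) = 81/1000 ≈ 8.10%


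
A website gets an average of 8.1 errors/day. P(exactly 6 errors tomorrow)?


Poisson(λ=8.1): P(X=6) = e^(-λ)×λ^k/k!
= e^(-8.1) × 8.1^6 / 6!
≈ 0.0003035391381 × 282429.536481 / 720 ≈ 0.119067

P(X=6) ≈ 0.119067 ≈ 11.91%


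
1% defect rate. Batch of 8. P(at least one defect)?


P(all good) = (99/100)^8 = 9227446944279201/10000000000000000
P(≥1 defect) = 772553055720799/10000000000000000

P = 772553055720799/10000000000000000 ≈ 7.73%


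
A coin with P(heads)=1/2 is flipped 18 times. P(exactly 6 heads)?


Binomial: P(X=6) = C(18,6)×p^6×(1-p)^12
= 18564 × 1/64 × 1/4096 = 4641/65536

P(X=6) = 4641/65536 ≈ 7.08%


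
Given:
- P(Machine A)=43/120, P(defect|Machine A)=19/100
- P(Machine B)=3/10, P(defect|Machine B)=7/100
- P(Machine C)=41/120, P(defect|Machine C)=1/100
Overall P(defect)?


P(B) = Σ P(B|Aᵢ)×P(Aᵢ)
  19/100×43/120 = 817/12000
  7/100×3/10 = 21/1000
  1/100×41/120 = 41/12000
Sum = 37/400

P(defect) = 37/400 ≈ 9.25%


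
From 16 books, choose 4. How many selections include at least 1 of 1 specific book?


Complement: C(16,4) - C(15,4) = 1820 - 1365 = 455

455


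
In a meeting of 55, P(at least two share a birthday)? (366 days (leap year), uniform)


P(all different) = Π(366-i)/366 for i=0..54
= 0.013909
P(match) = 1 - 0.013909 = 0.986091

P ≈ 0.9861 ≈ 98.61%


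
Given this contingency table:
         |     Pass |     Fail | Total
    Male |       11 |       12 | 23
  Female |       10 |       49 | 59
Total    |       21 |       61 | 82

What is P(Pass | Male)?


P(Pass | Male) = 11/(11+12) = 11/23

P(Pass|Male) = 11/23 ≈ 47.83%


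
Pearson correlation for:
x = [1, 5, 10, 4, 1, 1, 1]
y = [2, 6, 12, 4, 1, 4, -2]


n=7, Σx=23, Σy=27, Σxy=171, Σx²=145, Σy²=221
r = (7×171 - 23×27)/√((7×145 - 23²)(7×221 - 27²))
= 576/√(486×818) = 576/√397548 ≈ 576/630.5141 ≈ 0.9135

r ≈ 0.9135


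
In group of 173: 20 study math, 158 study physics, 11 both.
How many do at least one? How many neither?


|A∪B| = 20+158-11 = 167
Neither = 173-167 = 6

At least one: 167; Neither: 6


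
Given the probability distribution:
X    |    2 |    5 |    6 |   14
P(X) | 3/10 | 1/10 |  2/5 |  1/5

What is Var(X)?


E[X] = 63/10
E[X²] = 573/10
Var(X) = E[X²] - (E[X])² = 573/10 - 3969/100 = 1761/100

Var(X) = 1761/100 ≈ 17.6100


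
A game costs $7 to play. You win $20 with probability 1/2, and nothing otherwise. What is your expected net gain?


E[gain] = (20-7)×1/2 + (-7)×1/2
= 13/2 - 7/2 = 3

Expected net gain = $3 ≈ $3.00


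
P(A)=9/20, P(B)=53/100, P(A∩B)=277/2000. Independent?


P(A)×P(B) = 477/2000
P(A∩B) = 277/2000
Not equal → NOT independent

No, not independent


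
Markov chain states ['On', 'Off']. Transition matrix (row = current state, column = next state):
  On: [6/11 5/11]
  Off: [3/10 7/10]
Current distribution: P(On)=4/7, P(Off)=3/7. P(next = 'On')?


P(next=On) = Σᵢ P(now=i)×P(i→On)
= 4/7×6/11 + 3/7×3/10
= 24/77 + 9/70 = 339/770

P = 339/770 ≈ 0.4403


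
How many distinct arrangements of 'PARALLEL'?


Letters: 8, freq: {'P': 1, 'A': 2, 'R': 1, 'L': 3, 'E': 1}
8!/(1!×2!×1!×3!×1!) = 40320/12 = 3360

3360


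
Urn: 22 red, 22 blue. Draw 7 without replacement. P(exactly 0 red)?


Hypergeometric: C(22,0)×C(22,7)/C(44,7)
= 1×170544/38320568 = 102/22919

P(X=0) = 102/22919 ≈ 0.45%


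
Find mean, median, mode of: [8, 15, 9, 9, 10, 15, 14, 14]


Sorted: [8, 9, 9, 10, 14, 14, 15, 15]
Mean = 94/8 = 47/4
Median = 12
Freq: {8: 1, 15: 2, 9: 2, 10: 1, 14: 2}
Mode: [9, 14, 15]

Mean=47/4, Median=12, Mode=[9, 14, 15]


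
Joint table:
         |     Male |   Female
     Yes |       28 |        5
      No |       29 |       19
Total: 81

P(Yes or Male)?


P(Yes∨Male) = P(Yes) + P(Male) - P(Yes∧Male)
= (33 + 57 - 28)/81 = 62/81

P = 62/81 ≈ 76.54%


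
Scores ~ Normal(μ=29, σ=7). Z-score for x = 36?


z = (x - μ)/σ = (36 - 29)/7 = 1.0

z = 1.0


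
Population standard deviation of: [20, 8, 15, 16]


Mean = 59/4
  (20-59/4)²=441/16
  (8-59/4)²=729/16
  (15-59/4)²=1/16
  (16-59/4)²=25/16
Σ(x-μ)² = 299/4
σ² = (299/4)/4 = 299/16

σ = √(299/16) ≈ 4.3229


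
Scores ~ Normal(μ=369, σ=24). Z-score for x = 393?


z = (x - μ)/σ = (393 - 369)/24 = 1.0

z = 1.0


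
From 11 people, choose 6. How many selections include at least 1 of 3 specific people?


Complement: C(11,6) - C(8,6) = 462 - 28 = 434

434


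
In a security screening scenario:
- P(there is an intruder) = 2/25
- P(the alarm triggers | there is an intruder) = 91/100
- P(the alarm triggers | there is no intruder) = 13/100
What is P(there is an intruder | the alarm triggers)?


Using Bayes' theorem:
P(A|B) = P(B|A)·P(A) / P(B)

P(the alarm triggers) = 91/100 × 2/25 + 13/100 × 23/25
= 91/1250 + 299/2500 = 481/2500

P(there is an intruder|the alarm triggers) = (91/1250) / (481/2500) = 14/37

P(there is an intruder|the alarm triggers) = 14/37 ≈ 37.84%


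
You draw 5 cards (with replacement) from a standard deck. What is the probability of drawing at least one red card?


P(not a red card) = 26/52 = 1/2
P(none in 5 draws) = (1/2)^5 = 1/32
P(≥1 red card) = 1 - 1/32 = 31/32

P = 31/32 ≈ 96.88%


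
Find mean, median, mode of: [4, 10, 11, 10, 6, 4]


Sorted: [4, 4, 6, 10, 10, 11]
Mean = 45/6 = 15/2
Median = 8
Freq: {4: 2, 10: 2, 11: 1, 6: 1}
Mode: [4, 10]

Mean=15/2, Median=8, Mode=[4, 10]


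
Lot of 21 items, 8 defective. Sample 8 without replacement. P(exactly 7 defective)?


Hypergeometric: C(8,7)×C(13,1)/C(21,8)
= 8×13/203490 = 52/101745

P(X=7) = 52/101745 ≈ 0.05%


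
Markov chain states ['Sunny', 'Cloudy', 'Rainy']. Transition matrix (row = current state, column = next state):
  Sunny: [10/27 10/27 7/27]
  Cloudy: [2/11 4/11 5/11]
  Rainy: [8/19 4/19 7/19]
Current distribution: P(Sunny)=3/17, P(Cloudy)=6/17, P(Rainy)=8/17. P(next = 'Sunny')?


P(next=Sunny) = Σᵢ P(now=i)×P(i→Sunny)
= 3/17×10/27 + 6/17×2/11 + 8/17×8/19
= 10/153 + 12/187 + 64/323 = 10478/31977

P = 10478/31977 ≈ 0.3277


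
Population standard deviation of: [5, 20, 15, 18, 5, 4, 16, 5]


Mean = 88/8 = 11
  (5-11)²=36
  (20-11)²=81
  (15-11)²=16
  (18-11)²=49
  (5-11)²=36
  (4-11)²=49
  (16-11)²=25
  (5-11)²=36
Σ(x-μ)² = 328
σ² = 328/8 = 41

σ = √(41) ≈ 6.4031


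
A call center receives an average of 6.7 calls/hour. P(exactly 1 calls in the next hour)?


Poisson(λ=6.7): P(X=1) = e^(-λ)×λ^k/k!
= e^(-6.7) × 6.7^1 / 1!
≈ 0.001230911903 × 6.7 / 1 ≈ 0.008247

P(X=1) ≈ 0.008247 ≈ 0.82%


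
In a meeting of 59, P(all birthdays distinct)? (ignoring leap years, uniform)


P(all different) = Π(365-i)/365 for i=0..58
= (365/365)×(364/365)×...×(307/365)
= 0.007011

P ≈ 0.0070 ≈ 0.70%


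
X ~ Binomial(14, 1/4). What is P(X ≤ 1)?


P(X ≤ 1) = Σ P(X=i) for i=0..1
P(X=0) = 4782969/268435456
P(X=1) = 11160261/134217728
Sum = 27103491/268435456

P(X ≤ 1) = 27103491/268435456 ≈ 10.10%


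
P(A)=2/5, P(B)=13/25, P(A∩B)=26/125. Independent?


P(A)×P(B) = 26/125
P(A∩B) = 26/125
Equal ✓ → Independent

Yes, independent


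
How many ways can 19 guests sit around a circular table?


Circular arrangements of 19 distinct objects: fix one position to break rotational symmetry.
(n-1)! = 18! = 6402373705728000

6402373705728000


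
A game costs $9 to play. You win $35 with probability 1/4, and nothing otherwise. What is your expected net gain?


E[gain] = (35-9)×1/4 + (-9)×3/4
= 13/2 - 27/4 = -1/4

Expected net gain = $-1/4 ≈ $-0.25


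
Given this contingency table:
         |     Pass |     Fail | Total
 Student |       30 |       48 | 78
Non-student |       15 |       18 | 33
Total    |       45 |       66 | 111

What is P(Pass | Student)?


P(Pass | Student) = 30/(30+48) = 30/78 = 5/13

P(Pass|Student) = 5/13 ≈ 38.46%


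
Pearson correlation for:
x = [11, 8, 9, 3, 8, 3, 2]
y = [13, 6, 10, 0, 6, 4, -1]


n=7, Σx=44, Σy=38, Σxy=339, Σx²=352, Σy²=358
r = (7×339 - 44×38)/√((7×352 - 44²)(7×358 - 38²))
= 701/√(528×1062) = 701/√560736 ≈ 701/748.8231 ≈ 0.9361

r ≈ 0.9361


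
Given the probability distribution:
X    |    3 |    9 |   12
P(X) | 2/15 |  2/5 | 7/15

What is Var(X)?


E[X] = 48/5
E[X²] = 504/5
Var(X) = E[X²] - (E[X])² = 504/5 - 2304/25 = 216/25

Var(X) = 216/25 ≈ 8.6400


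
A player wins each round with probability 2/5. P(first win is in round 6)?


Geometric: P(X=6) = (1-p)^(k-1)×p = (3/5)^5×2/5 = 486/15625

P(X=6) = 486/15625 ≈ 3.11%


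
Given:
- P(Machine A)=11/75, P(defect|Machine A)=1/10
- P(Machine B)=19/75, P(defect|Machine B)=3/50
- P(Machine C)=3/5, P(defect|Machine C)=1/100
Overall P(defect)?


P(B) = Σ P(B|Aᵢ)×P(Aᵢ)
  1/10×11/75 = 11/750
  3/50×19/75 = 19/1250
  1/100×3/5 = 3/500
Sum = 269/7500

P(defect) = 269/7500 ≈ 3.59%


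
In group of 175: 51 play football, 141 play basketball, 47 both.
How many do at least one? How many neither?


|A∪B| = 51+141-47 = 145
Neither = 175-145 = 30

At least one: 145; Neither: 30


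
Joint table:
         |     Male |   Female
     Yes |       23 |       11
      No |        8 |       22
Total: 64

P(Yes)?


P(Yes) = (23+11)/64 = 34/64 = 17/32

P(Yes) = 17/32 ≈ 53.12%


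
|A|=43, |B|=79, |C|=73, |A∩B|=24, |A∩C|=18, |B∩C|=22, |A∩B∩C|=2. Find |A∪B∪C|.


|A∪B∪C| = 43+79+73-24-18-22+2 = 133

|A∪B∪C| = 133


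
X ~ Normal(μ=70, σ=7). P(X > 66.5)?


z = (66.5-70)/7 = -0.5
P(X > 66.5) = 1 - P(Z ≤ -0.5) = 1 - 0.3085 = 0.6915

P(X > 66.5) ≈ 0.6915


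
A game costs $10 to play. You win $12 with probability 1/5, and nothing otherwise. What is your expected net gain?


E[gain] = (12-10)×1/5 + (-10)×4/5
= 2/5 - 8 = -38/5

Expected net gain = $-38/5 ≈ $-7.60


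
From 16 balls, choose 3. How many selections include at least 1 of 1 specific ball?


Complement: C(16,3) - C(15,3) = 560 - 455 = 105

105


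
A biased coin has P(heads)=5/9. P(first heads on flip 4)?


Geometric: P(X=4) = (1-p)^(k-1)×p = (4/9)^3×5/9 = 320/6561

P(X=4) = 320/6561 ≈ 4.88%


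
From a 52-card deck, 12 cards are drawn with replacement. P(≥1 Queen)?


P(not a Queen) = 48/52 = 12/13
P(none in 12 draws) = (12/13)^12 = 8916100448256/23298085122481
P(≥1 Queen) = 1 - 8916100448256/23298085122481 = 14381984674225/23298085122481

P = 14381984674225/23298085122481 ≈ 61.73%


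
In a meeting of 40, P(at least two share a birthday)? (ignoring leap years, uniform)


P(all different) = Π(365-i)/365 for i=0..39
= 0.108768
P(match) = 1 - 0.108768 = 0.891232

P ≈ 0.8912 ≈ 89.12%


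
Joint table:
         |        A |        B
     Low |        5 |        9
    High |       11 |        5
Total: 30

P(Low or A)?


P(Low∨A) = P(Low) + P(A) - P(Low∧A)
= (14 + 16 - 5)/30 = 25/30 = 5/6

P = 5/6 ≈ 83.33%


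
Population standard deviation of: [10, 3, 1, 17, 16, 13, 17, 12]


Mean = 89/8
  (10-89/8)²=81/64
  (3-89/8)²=4225/64
  (1-89/8)²=6561/64
  (17-89/8)²=2209/64
  (16-89/8)²=1521/64
  (13-89/8)²=225/64
  (17-89/8)²=2209/64
  (12-89/8)²=49/64
Σ(x-μ)² = 2135/8
σ² = (2135/8)/8 = 2135/64

σ = √(2135/64) ≈ 5.7758


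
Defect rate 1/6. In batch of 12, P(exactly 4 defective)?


Binomial: P(X=4) = C(12,4)×p^4×(1-p)^8
= 495 × 1/1296 × 390625/1679616 = 21484375/241864704

P(X=4) = 21484375/241864704 ≈ 8.88%


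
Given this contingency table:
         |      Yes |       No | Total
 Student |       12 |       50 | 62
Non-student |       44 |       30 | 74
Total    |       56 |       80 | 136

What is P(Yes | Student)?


P(Yes | Student) = 12/(12+50) = 12/62 = 6/31

P(Yes|Student) = 6/31 ≈ 19.35%


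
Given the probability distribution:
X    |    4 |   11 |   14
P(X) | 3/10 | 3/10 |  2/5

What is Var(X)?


E[X] = 101/10
E[X²] = 239/2
Var(X) = E[X²] - (E[X])² = 239/2 - 10201/100 = 1749/100

Var(X) = 1749/100 ≈ 17.4900


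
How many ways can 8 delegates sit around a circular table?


Circular arrangements of 8 distinct objects: fix one position to break rotational symmetry.
(n-1)! = 7! = 5040

5040


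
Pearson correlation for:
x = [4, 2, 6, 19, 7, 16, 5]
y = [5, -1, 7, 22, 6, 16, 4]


n=7, Σx=59, Σy=59, Σxy=796, Σx²=747, Σy²=867
r = (7×796 - 59×59)/√((7×747 - 59²)(7×867 - 59²))
= 2091/√(1748×2588) = 2091/√4523824 ≈ 2091/2126.9283 ≈ 0.9831

r ≈ 0.9831


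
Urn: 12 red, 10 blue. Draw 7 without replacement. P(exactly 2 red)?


Hypergeometric: C(12,2)×C(10,5)/C(22,7)
= 66×252/170544 = 63/646

P(X=2) = 63/646 ≈ 9.75%


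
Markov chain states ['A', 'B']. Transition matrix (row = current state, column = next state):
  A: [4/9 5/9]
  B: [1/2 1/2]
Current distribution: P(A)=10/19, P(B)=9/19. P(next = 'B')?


P(next=B) = Σᵢ P(now=i)×P(i→B)
= 10/19×5/9 + 9/19×1/2
= 50/171 + 9/38 = 181/342

P = 181/342 ≈ 0.5292


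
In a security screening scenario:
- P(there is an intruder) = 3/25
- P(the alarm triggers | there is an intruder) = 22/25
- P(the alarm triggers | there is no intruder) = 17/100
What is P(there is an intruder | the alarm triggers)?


Using Bayes' theorem:
P(A|B) = P(B|A)·P(A) / P(B)

P(the alarm triggers) = 22/25 × 3/25 + 17/100 × 22/25
= 66/625 + 187/1250 = 319/1250

P(there is an intruder|the alarm triggers) = (66/625) / (319/1250) = 12/29

P(there is an intruder|the alarm triggers) = 12/29 ≈ 41.38%


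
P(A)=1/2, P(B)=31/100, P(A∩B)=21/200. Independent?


P(A)×P(B) = 31/200
P(A∩B) = 21/200
Not equal → NOT independent

No, not independent


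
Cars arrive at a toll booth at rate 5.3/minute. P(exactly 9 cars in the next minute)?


Poisson(λ=5.3): P(X=9) = e^(-λ)×λ^k/k!
= e^(-5.3) × 5.3^9 / 9!
≈ 0.004991593907 × 3299763.5918 / 362880 ≈ 0.045390

P(X=9) ≈ 0.045390 ≈ 4.54%


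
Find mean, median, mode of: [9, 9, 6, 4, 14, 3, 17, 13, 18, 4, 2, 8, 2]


Sorted: [2, 2, 3, 4, 4, 6, 8, 9, 9, 13, 14, 17, 18]
Mean = 109/13
Median = 8
Freq: {9: 2, 6: 1, 4: 2, 14: 1, 3: 1, 17: 1, 13: 1, 18: 1, 2: 2, 8: 1}
Mode: [2, 4, 9]

Mean=109/13, Median=8, Mode=[2, 4, 9]


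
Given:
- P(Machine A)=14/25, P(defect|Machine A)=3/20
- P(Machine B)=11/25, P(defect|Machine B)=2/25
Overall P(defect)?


P(B) = Σ P(B|Aᵢ)×P(Aᵢ)
  3/20×14/25 = 21/250
  2/25×11/25 = 22/625
Sum = 149/1250

P(defect) = 149/1250 ≈ 11.92%


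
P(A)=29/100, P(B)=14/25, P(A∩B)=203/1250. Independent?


P(A)×P(B) = 203/1250
P(A∩B) = 203/1250
Equal ✓ → Independent

Yes, independent


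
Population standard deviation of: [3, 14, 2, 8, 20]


Mean = 47/5
  (3-47/5)²=1024/25
  (14-47/5)²=529/25
  (2-47/5)²=1369/25
  (8-47/5)²=49/25
  (20-47/5)²=2809/25
Σ(x-μ)² = 1156/5
σ² = (1156/5)/5 = 1156/25

σ = √(1156/25) ≈ 6.8000


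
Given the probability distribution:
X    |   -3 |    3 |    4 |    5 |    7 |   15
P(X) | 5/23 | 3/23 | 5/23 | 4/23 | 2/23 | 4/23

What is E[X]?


E[X] = Σ x·P(X=x)
= (-3)×(5/23) + (3)×(3/23) + (4)×(5/23) + (5)×(4/23) + (7)×(2/23) + (15)×(4/23)
= 108/23

E[X] = 108/23


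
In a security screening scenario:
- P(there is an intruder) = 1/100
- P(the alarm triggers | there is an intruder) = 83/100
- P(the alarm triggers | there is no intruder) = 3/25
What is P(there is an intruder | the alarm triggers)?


Using Bayes' theorem:
P(A|B) = P(B|A)·P(A) / P(B)

P(the alarm triggers) = 83/100 × 1/100 + 3/25 × 99/100
= 83/10000 + 297/2500 = 1271/10000

P(there is an intruder|the alarm triggers) = (83/10000) / (1271/10000) = 83/1271

P(there is an intruder|the alarm triggers) = 83/1271 ≈ 6.53%


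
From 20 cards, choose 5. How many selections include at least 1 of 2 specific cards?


Complement: C(20,5) - C(18,5) = 15504 - 8568 = 6936

6936


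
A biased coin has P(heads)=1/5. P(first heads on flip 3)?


Geometric: P(X=3) = (1-p)^(k-1)×p = (4/5)^2×1/5 = 16/125

P(X=3) = 16/125 ≈ 12.80%


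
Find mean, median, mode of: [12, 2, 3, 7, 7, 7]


Sorted: [2, 3, 7, 7, 7, 12]
Mean = 38/6 = 19/3
Median = 7
Freq: {12: 1, 2: 1, 3: 1, 7: 3}
Mode: [7]

Mean=19/3, Median=7, Mode=7


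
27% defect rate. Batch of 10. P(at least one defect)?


P(all good) = (73/100)^10 = 4297625829703557649/100000000000000000000
P(≥1 defect) = 95702374170296442351/100000000000000000000

P = 95702374170296442351/100000000000000000000 ≈ 95.70%


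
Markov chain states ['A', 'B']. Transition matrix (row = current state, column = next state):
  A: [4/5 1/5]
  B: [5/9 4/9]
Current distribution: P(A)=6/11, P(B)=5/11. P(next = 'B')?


P(next=B) = Σᵢ P(now=i)×P(i→B)
= 6/11×1/5 + 5/11×4/9
= 6/55 + 20/99 = 14/45

P = 14/45 ≈ 0.3111


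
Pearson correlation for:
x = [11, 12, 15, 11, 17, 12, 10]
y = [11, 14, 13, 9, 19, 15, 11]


n=7, Σx=88, Σy=92, Σxy=1196, Σx²=1144, Σy²=1274
r = (7×1196 - 88×92)/√((7×1144 - 88²)(7×1274 - 92²))
= 276/√(264×454) = 276/√119856 ≈ 276/346.2023 ≈ 0.7972

r ≈ 0.7972


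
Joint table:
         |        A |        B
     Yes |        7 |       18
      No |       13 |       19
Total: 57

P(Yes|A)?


P(Yes|A) = 7/(7+13) = 7/20

P = 7/20 ≈ 35.00%


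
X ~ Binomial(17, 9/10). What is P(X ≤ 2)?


P(X ≤ 2) = Σ P(X=i) for i=0..2
P(X=0) = 1/100000000000000000
P(X=1) = 153/100000000000000000
P(X=2) = 1377/12500000000000000
Sum = 1117/10000000000000000

P(X ≤ 2) = 1117/10000000000000000 ≈ 0.00%


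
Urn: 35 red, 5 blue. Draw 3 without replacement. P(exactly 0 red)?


Hypergeometric: C(35,0)×C(5,3)/C(40,3)
= 1×10/9880 = 1/988

P(X=0) = 1/988 ≈ 0.10%


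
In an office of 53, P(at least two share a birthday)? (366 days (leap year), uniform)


P(all different) = Π(366-i)/366 for i=0..52
= 0.019079
P(match) = 1 - 0.019079 = 0.980921

P ≈ 0.9809 ≈ 98.09%


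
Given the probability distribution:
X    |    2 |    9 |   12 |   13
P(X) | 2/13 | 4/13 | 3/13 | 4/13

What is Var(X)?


E[X] = 128/13
E[X²] = 1440/13
Var(X) = E[X²] - (E[X])² = 1440/13 - 16384/169 = 2336/169

Var(X) = 2336/169 ≈ 13.8225


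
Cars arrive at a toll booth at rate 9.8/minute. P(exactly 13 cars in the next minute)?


Poisson(λ=9.8): P(X=13) = e^(-λ)×λ^k/k!
= e^(-9.8) × 9.8^13 / 13!
≈ 5.545159943e-05 × 7.6902238926e+12 / 6227020800 ≈ 0.068481

P(X=13) ≈ 0.068481 ≈ 6.85%


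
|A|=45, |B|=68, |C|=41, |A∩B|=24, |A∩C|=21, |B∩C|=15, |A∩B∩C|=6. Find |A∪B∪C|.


|A∪B∪C| = 45+68+41-24-21-15+6 = 100

|A∪B∪C| = 100


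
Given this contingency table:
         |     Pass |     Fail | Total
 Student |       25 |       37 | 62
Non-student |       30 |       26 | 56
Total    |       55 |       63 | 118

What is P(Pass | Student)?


P(Pass | Student) = 25/(25+37) = 25/62

P(Pass|Student) = 25/62 ≈ 40.32%


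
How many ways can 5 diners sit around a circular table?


Circular arrangements of 5 distinct objects: fix one position to break rotational symmetry.
(n-1)! = 4! = 24

24


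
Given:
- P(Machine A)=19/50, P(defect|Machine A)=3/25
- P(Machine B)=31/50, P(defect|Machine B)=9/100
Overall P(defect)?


P(B) = Σ P(B|Aᵢ)×P(Aᵢ)
  3/25×19/50 = 57/1250
  9/100×31/50 = 279/5000
Sum = 507/5000

P(defect) = 507/5000 ≈ 10.14%


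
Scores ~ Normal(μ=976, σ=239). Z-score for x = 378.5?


z = (x - μ)/σ = (378.5 - 976)/239 = -2.5

z = -2.5


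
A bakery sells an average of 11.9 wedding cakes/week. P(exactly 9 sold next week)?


Poisson(λ=11.9): P(X=9) = e^(-λ)×λ^k/k!
= e^(-11.9) × 11.9^9 / 9!
≈ 6.790404807e-06 × 4785448563.12 / 362880 ≈ 0.089548

P(X=9) ≈ 0.089548 ≈ 8.95%


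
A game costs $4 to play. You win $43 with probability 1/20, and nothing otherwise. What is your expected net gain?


E[gain] = (43-4)×1/20 + (-4)×19/20
= 39/20 - 19/5 = -37/20

Expected net gain = $-37/20 ≈ $-1.85


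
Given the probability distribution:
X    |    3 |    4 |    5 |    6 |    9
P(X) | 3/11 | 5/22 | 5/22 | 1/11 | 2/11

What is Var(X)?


E[X] = 111/22
E[X²] = 655/22
Var(X) = E[X²] - (E[X])² = 655/22 - 12321/484 = 2089/484

Var(X) = 2089/484 ≈ 4.3161


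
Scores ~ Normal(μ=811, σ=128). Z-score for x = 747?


z = (x - μ)/σ = (747 - 811)/128 = -0.5

z = -0.5


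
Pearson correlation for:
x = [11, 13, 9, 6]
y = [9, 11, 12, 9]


n=4, Σx=39, Σy=41, Σxy=404, Σx²=407, Σy²=427
r = (4×404 - 39×41)/√((4×407 - 39²)(4×427 - 41²))
= 17/√(107×27) = 17/√2889 ≈ 17/53.7494 ≈ 0.3163

r ≈ 0.3163


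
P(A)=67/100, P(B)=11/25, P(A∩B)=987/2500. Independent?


P(A)×P(B) = 737/2500
P(A∩B) = 987/2500
Not equal → NOT independent

No, not independent


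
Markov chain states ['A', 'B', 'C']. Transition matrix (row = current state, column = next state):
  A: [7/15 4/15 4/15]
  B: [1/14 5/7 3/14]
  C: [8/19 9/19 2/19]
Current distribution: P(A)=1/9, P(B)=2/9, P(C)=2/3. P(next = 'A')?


P(next=A) = Σᵢ P(now=i)×P(i→A)
= 1/9×7/15 + 2/9×1/14 + 2/3×8/19
= 7/135 + 1/63 + 16/57 = 6256/17955

P = 6256/17955 ≈ 0.3484


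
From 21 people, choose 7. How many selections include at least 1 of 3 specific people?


Complement: C(21,7) - C(18,7) = 116280 - 31824 = 84456

84456


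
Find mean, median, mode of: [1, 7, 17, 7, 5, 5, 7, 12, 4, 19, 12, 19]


Sorted: [1, 4, 5, 5, 7, 7, 7, 12, 12, 17, 19, 19]
Mean = 115/12
Median = 7
Freq: {1: 1, 7: 3, 17: 1, 5: 2, 12: 2, 4: 1, 19: 2}
Mode: [7]

Mean=115/12, Median=7, Mode=7


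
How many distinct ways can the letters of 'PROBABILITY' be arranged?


Letters: 11, freq: {'P': 1, 'R': 1, 'O': 1, 'B': 2, 'A': 1, 'I': 2, 'L': 1, 'T': 1, 'Y': 1}
11!/(1!×1!×1!×2!×1!×2!×1!×1!×1!) = 39916800/4 = 9979200

9979200


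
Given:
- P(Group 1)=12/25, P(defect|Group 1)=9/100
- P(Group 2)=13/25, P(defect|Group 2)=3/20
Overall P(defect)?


P(B) = Σ P(B|Aᵢ)×P(Aᵢ)
  9/100×12/25 = 27/625
  3/20×13/25 = 39/500
Sum = 303/2500

P(defect) = 303/2500 ≈ 12.12%


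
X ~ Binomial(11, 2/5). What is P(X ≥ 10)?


P(X ≥ 10) = Σ P(X=i) for i=10..11
P(X=10) = 33792/48828125
P(X=11) = 2048/48828125
Sum = 7168/9765625

P(X ≥ 10) = 7168/9765625 ≈ 0.07%


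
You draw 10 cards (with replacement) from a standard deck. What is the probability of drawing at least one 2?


P(not a 2) = 48/52 = 12/13
P(none in 10 draws) = (12/13)^10 = 61917364224/137858491849
P(≥1 2) = 1 - 61917364224/137858491849 = 75941127625/137858491849

P = 75941127625/137858491849 ≈ 55.09%


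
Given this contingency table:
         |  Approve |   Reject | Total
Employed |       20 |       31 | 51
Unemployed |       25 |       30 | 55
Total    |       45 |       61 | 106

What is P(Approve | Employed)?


P(Approve | Employed) = 20/(20+31) = 20/51

P(Approve|Employed) = 20/51 ≈ 39.22%


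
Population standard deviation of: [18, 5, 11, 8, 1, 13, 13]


Mean = 69/7
  (18-69/7)²=3249/49
  (5-69/7)²=1156/49
  (11-69/7)²=64/49
  (8-69/7)²=169/49
  (1-69/7)²=3844/49
  (13-69/7)²=484/49
  (13-69/7)²=484/49
Σ(x-μ)² = 1350/7
σ² = (1350/7)/7 = 1350/49

σ = √(1350/49) ≈ 5.2489


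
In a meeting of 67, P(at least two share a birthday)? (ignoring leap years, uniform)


P(all different) = Π(365-i)/365 for i=0..66
= 0.001560
P(match) = 1 - 0.001560 = 0.998440

P ≈ 0.9984 ≈ 99.84%


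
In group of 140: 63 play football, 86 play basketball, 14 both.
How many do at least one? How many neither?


|A∪B| = 63+86-14 = 135
Neither = 140-135 = 5

At least one: 135; Neither: 5


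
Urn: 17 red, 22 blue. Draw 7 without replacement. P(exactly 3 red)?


Hypergeometric: C(17,3)×C(22,4)/C(39,7)
= 680×7315/15380937 = 1400/4329

P(X=3) = 1400/4329 ≈ 32.34%


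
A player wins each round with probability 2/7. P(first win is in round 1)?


Geometric: P(X=1) = (1-p)^(k-1)×p = (5/7)^0×2/7 = 2/7

P(X=1) = 2/7 ≈ 28.57%


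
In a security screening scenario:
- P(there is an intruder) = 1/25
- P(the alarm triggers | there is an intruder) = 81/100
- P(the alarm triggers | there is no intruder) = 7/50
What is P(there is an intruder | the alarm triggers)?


Using Bayes' theorem:
P(A|B) = P(B|A)·P(A) / P(B)

P(the alarm triggers) = 81/100 × 1/25 + 7/50 × 24/25
= 81/2500 + 84/625 = 417/2500

P(there is an intruder|the alarm triggers) = (81/2500) / (417/2500) = 27/139

P(there is an intruder|the alarm triggers) = 27/139 ≈ 19.42%


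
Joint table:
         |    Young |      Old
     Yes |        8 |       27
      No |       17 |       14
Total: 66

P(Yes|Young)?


P(Yes|Young) = 8/(8+17) = 8/25

P = 8/25 ≈ 32.00%


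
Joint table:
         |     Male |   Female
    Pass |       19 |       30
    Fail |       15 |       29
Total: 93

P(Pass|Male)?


P(Pass|Male) = 19/(19+15) = 19/34

P = 19/34 ≈ 55.88%


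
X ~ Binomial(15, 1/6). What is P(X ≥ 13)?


P(X ≥ 13) = Σ P(X=i) for i=13..15
P(X=13) = 875/156728328192
P(X=14) = 25/156728328192
P(X=15) = 1/470184984576
Sum = 2701/470184984576

P(X ≥ 13) = 2701/470184984576 ≈ 0.00%


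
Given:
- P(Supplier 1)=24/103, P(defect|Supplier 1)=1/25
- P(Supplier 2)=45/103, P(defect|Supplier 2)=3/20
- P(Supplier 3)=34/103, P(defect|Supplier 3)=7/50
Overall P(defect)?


P(B) = Σ P(B|Aᵢ)×P(Aᵢ)
  1/25×24/103 = 24/2575
  3/20×45/103 = 27/412
  7/50×34/103 = 119/2575
Sum = 1247/10300

P(defect) = 1247/10300 ≈ 12.11%


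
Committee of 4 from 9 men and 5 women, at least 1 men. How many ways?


Count by #men:
  1M,3W: C(9,1)×C(5,3)=90
  2M,2W: C(9,2)×C(5,2)=360
  3M,1W: C(9,3)×C(5,1)=420
  4M,0W: C(9,4)×C(5,0)=126
Total = 996

996


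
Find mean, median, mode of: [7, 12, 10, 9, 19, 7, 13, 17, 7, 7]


Sorted: [7, 7, 7, 7, 9, 10, 12, 13, 17, 19]
Mean = 108/10 = 54/5
Median = 19/2
Freq: {7: 4, 12: 1, 10: 1, 9: 1, 19: 1, 13: 1, 17: 1}
Mode: [7]

Mean=54/5, Median=19/2, Mode=7


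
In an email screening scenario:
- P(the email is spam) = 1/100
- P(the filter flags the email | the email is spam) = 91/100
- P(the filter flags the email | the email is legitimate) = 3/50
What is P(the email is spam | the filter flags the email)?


Using Bayes' theorem:
P(A|B) = P(B|A)·P(A) / P(B)

P(the filter flags the email) = 91/100 × 1/100 + 3/50 × 99/100
= 91/10000 + 297/5000 = 137/2000

P(the email is spam|the filter flags the email) = (91/10000) / (137/2000) = 91/685

P(the email is spam|the filter flags the email) = 91/685 ≈ 13.28%


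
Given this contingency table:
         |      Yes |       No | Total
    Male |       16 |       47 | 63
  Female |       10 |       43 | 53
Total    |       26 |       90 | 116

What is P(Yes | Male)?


P(Yes | Male) = 16/(16+47) = 16/63

P(Yes|Male) = 16/63 ≈ 25.40%


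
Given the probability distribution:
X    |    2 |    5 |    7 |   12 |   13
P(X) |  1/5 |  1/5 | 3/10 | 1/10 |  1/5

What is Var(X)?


E[X] = 73/10
E[X²] = 687/10
Var(X) = E[X²] - (E[X])² = 687/10 - 5329/100 = 1541/100

Var(X) = 1541/100 ≈ 15.4100


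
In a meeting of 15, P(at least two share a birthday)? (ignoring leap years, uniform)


P(all different) = Π(365-i)/365 for i=0..14
= 0.747099
P(match) = 1 - 0.747099 = 0.252901

P ≈ 0.2529 ≈ 25.29%


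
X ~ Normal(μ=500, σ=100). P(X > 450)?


z = (450-500)/100 = -0.5
P(X > 450) = 1 - P(Z ≤ -0.5) = 1 - 0.3085 = 0.6915

P(X > 450) ≈ 0.6915


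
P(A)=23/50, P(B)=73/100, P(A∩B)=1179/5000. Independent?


P(A)×P(B) = 1679/5000
P(A∩B) = 1179/5000
Not equal → NOT independent

No, not independent


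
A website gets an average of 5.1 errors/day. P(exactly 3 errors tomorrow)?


Poisson(λ=5.1): P(X=3) = e^(-λ)×λ^k/k!
= e^(-5.1) × 5.1^3 / 3!
≈ 0.006096746566 × 132.651 / 6 ≈ 0.134790

P(X=3) ≈ 0.134790 ≈ 13.48%


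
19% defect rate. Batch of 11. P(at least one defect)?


P(all good) = (81/100)^11 = 984770902183611232881/10000000000000000000000
P(≥1 defect) = 9015229097816388767119/10000000000000000000000

P = 9015229097816388767119/10000000000000000000000 ≈ 90.15%


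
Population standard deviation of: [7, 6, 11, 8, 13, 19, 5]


Mean = 69/7
  (7-69/7)²=400/49
  (6-69/7)²=729/49
  (11-69/7)²=64/49
  (8-69/7)²=169/49
  (13-69/7)²=484/49
  (19-69/7)²=4096/49
  (5-69/7)²=1156/49
Σ(x-μ)² = 1014/7
σ² = (1014/7)/7 = 1014/49

σ = √(1014/49) ≈ 4.5491


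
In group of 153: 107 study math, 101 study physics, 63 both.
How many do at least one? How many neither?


|A∪B| = 107+101-63 = 145
Neither = 153-145 = 8

At least one: 145; Neither: 8


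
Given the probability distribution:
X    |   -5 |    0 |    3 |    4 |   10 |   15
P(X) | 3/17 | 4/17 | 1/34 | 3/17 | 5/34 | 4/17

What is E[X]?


E[X] = Σ x·P(X=x)
= (-5)×(3/17) + (0)×(4/17) + (3)×(1/34) + (4)×(3/17) + (10)×(5/34) + (15)×(4/17)
= 167/34

E[X] = 167/34


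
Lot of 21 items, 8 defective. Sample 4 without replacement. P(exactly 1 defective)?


Hypergeometric: C(8,1)×C(13,3)/C(21,4)
= 8×286/5985 = 2288/5985

P(X=1) = 2288/5985 ≈ 38.23%


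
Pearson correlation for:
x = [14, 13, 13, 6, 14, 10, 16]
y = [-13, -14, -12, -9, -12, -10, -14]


n=7, Σx=86, Σy=-84, Σxy=-1066, Σx²=1122, Σy²=1030
r = (7×(-1066) - 86×(-84))/√((7×1122 - 86²)(7×1030 - (-84)²))
= -238/√(458×154) = -238/√70532 ≈ -238/265.5786 ≈ -0.8962

r ≈ -0.8962


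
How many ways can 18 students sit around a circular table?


Circular arrangements of 18 distinct objects: fix one position to break rotational symmetry.
(n-1)! = 17! = 355687428096000

355687428096000


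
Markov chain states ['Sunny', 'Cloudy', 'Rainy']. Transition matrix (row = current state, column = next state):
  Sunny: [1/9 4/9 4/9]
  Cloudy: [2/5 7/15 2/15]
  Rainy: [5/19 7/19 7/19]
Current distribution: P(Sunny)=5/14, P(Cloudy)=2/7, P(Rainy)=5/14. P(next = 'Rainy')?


P(next=Rainy) = Σᵢ P(now=i)×P(i→Rainy)
= 5/14×4/9 + 2/7×2/15 + 5/14×7/19
= 10/63 + 4/105 + 5/38 = 3931/11970

P = 3931/11970 ≈ 0.3284


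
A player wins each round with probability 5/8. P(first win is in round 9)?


Geometric: P(X=9) = (1-p)^(k-1)×p = (3/8)^8×5/8 = 32805/134217728

P(X=9) = 32805/134217728 ≈ 0.02%


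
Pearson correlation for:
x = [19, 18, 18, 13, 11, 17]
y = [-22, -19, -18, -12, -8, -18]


n=6, Σx=96, Σy=-97, Σxy=-1634, Σx²=1588, Σy²=1701
r = (6×(-1634) - 96×(-97))/√((6×1588 - 96²)(6×1701 - (-97)²))
= -492/√(312×797) = -492/√248664 ≈ -492/498.6622 ≈ -0.9866

r ≈ -0.9866


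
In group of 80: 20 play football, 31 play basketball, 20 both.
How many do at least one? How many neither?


|A∪B| = 20+31-20 = 31
Neither = 80-31 = 49

At least one: 31; Neither: 49


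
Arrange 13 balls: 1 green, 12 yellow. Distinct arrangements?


13!/(1!×12!) = 13

13


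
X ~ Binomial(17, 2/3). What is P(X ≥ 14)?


P(X ≥ 14) = Σ P(X=i) for i=14..17
P(X=14) = 11141120/129140163
P(X=15) = 4456448/129140163
P(X=16) = 1114112/129140163
P(X=17) = 131072/129140163
Sum = 16842752/129140163

P(X ≥ 14) = 16842752/129140163 ≈ 13.04%


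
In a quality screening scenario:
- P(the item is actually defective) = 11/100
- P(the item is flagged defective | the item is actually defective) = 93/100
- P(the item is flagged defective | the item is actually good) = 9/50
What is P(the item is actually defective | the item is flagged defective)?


Using Bayes' theorem:
P(A|B) = P(B|A)·P(A) / P(B)

P(the item is flagged defective) = 93/100 × 11/100 + 9/50 × 89/100
= 1023/10000 + 801/5000 = 21/80

P(the item is actually defective|the item is flagged defective) = (1023/10000) / (21/80) = 341/875

P(the item is actually defective|the item is flagged defective) = 341/875 ≈ 38.97%


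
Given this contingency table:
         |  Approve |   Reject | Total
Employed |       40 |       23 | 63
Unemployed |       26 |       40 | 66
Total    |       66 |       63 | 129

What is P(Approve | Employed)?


P(Approve | Employed) = 40/(40+23) = 40/63

P(Approve|Employed) = 40/63 ≈ 63.49%


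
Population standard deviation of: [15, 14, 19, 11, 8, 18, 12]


Mean = 97/7
  (15-97/7)²=64/49
  (14-97/7)²=1/49
  (19-97/7)²=1296/49
  (11-97/7)²=400/49
  (8-97/7)²=1681/49
  (18-97/7)²=841/49
  (12-97/7)²=169/49
Σ(x-μ)² = 636/7
σ² = (636/7)/7 = 636/49

σ = √(636/49) ≈ 3.6027


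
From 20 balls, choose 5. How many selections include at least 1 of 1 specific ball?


Complement: C(20,5) - C(19,5) = 15504 - 11628 = 3876

3876


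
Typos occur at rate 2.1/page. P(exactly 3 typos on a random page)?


Poisson(λ=2.1): P(X=3) = e^(-λ)×λ^k/k!
= e^(-2.1) × 2.1^3 / 3!
≈ 0.1224564283 × 9.261 / 6 ≈ 0.189011

P(X=3) ≈ 0.189011 ≈ 18.90%


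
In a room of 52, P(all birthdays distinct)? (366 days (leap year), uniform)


P(all different) = Π(366-i)/366 for i=0..51
= (366/366)×(365/366)×...×(315/366)
= 0.022238

P ≈ 0.0222 ≈ 2.22%


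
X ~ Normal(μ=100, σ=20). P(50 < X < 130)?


z₁=(50-100)/20=-2.5, z₂=(130-100)/20=1.5
P = Φ(1.5) - Φ(-2.5) = 0.933193 - 0.006210 = 0.926983 ≈ 0.9270

P(50 < X < 130) ≈ 0.9270


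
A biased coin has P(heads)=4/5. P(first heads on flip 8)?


Geometric: P(X=8) = (1-p)^(k-1)×p = (1/5)^7×4/5 = 4/390625

P(X=8) = 4/390625 ≈ 0.00%


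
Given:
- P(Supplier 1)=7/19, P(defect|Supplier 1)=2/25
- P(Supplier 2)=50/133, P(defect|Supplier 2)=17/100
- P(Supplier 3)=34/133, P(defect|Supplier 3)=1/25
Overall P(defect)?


P(B) = Σ P(B|Aᵢ)×P(Aᵢ)
  2/25×7/19 = 14/475
  17/100×50/133 = 17/266
  1/25×34/133 = 34/3325
Sum = 689/6650

P(defect) = 689/6650 ≈ 10.36%


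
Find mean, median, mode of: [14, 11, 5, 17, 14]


Sorted: [5, 11, 14, 14, 17]
Mean = 61/5
Median = 14
Freq: {14: 2, 11: 1, 5: 1, 17: 1}
Mode: [14]

Mean=61/5, Median=14, Mode=14


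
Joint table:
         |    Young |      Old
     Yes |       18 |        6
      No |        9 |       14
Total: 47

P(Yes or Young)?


P(Yes∨Young) = P(Yes) + P(Young) - P(Yes∧Young)
= (24 + 27 - 18)/47 = 33/47

P = 33/47 ≈ 70.21%


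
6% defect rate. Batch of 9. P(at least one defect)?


P(all good) = (47/50)^9 = 1119130473102767/1953125000000000
P(≥1 defect) = 833994526897233/1953125000000000

P = 833994526897233/1953125000000000 ≈ 42.70%


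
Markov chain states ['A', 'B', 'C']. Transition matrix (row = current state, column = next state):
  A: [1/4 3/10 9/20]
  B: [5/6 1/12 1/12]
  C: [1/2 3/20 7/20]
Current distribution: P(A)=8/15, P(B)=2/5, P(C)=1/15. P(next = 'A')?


P(next=A) = Σᵢ P(now=i)×P(i→A)
= 8/15×1/4 + 2/5×5/6 + 1/15×1/2
= 2/15 + 1/3 + 1/30 = 1/2

P = 1/2 ≈ 0.5000
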